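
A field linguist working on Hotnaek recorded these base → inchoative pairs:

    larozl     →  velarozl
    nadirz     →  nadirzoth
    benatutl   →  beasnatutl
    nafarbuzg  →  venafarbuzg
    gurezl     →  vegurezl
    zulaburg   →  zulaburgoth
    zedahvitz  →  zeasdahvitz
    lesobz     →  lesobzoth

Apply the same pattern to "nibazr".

benatutl and gurezl both end in -l yet inflect differently (beasnatutl, vegurezl), so the final letter is not what conditions the rule; the second-to-last letter is.
"nibazr" has second-to-last letter 'z'. The stems whose second-to-last letter is 'z' (gurezl → vegurezl, larozl → velarozl, nafarbuzg → venafarbuzg) add the prefix ve-.
So nibazr → venibazr.

venibazr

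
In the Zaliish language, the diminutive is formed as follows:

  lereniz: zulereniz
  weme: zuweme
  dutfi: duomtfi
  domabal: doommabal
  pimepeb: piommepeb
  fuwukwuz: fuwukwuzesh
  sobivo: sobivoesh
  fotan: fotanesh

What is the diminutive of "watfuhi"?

"watfuhi" begins with w-. The one such stem in the data (weme → zuweme) adds the prefix zu-, so the same rule applies.
So watfuhi → zuwatfuhi.

zuwatfuhi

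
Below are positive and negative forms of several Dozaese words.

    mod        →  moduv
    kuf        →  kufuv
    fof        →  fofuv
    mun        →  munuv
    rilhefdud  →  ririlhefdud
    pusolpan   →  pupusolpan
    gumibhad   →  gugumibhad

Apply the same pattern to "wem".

wemuv

mod and rilhefdud both end in -d yet inflect differently (moduv, ririlhefdud), so the final letter is not what conditions the rule; the number of vowels is.
"wem" has 1 vowel. The stems with 1 vowel (mod → moduv, kuf → kufuv, fof → fofuv) add -uv.
So wem → wemuv.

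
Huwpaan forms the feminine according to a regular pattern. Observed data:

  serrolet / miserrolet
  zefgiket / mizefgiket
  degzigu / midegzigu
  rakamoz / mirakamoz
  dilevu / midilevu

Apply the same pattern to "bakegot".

Every pair shown (serrolet → miserrolet, zefgiket → mizefgiket, degzigu → midegzigu, …) follows the same rule: add the prefix mi-.
So bakegot → mibakegot.

mibakegot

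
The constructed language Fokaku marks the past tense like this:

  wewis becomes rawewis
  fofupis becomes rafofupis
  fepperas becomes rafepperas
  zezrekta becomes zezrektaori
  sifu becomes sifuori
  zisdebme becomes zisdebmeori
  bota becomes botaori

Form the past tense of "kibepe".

kibepeori

fepperas and zezrekta both have last vowel 'a' yet inflect differently (rafepperas, zezrektaori), so the last vowel is not what conditions the rule; whether the stem ends in a vowel or a consonant is.
"kibepe" ends in a vowel. The stems ending in a vowel (zezrekta → zezrektaori, sifu → sifuori, zisdebme → zisdebmeori) add -ori.
The other pattern: stems ending in a consonant add the prefix ra-.
So kibepe → kibepeori.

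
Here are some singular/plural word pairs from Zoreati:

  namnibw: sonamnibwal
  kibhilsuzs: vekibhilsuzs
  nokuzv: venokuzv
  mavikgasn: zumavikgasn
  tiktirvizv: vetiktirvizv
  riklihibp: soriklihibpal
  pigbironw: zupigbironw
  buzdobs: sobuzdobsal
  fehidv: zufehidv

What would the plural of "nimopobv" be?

buzdobs and kibhilsuzs both end in -s yet inflect differently (sobuzdobsal, vekibhilsuzs), so the final letter is not what conditions the rule; the second-to-last letter is.
"nimopobv" has second-to-last letter 'b'. The stems whose second-to-last letter is 'b' (riklihibp → soriklihibpal, buzdobs → sobuzdobsal, namnibw → sonamnibwal) add so- … -al around the stem.
The other patterns: stems whose second-to-last letter is 'z' add the prefix ve-; stems whose second-to-last letter is 'd', 'n' or 's' add the prefix zu-.
So nimopobv → sonimopobval.

sonimopobval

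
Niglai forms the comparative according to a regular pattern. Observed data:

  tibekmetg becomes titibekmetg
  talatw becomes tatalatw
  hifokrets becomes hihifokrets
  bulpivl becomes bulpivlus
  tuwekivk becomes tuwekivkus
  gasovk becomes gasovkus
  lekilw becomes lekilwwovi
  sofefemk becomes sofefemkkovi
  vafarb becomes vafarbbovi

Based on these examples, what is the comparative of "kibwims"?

"kibwims" has second-to-last letter 'm'. The one such stem in the data (sofefemk → sofefemkkovi) doubles the final consonant and adds -ovi (as do lekilw, vafarb), so the same rule applies.
The other patterns: stems whose second-to-last letter is 't' repeat the first consonant+vowel as a prefix; stems whose second-to-last letter is 'v' add -us.
So kibwims → kibwimssovi.

kibwimssovi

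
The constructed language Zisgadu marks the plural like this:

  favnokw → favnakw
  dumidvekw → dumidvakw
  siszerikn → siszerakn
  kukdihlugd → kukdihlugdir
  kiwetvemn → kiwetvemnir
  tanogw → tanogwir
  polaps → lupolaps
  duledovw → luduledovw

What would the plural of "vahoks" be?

siszerikn and kiwetvemn both end in -n yet inflect differently (siszerakn, kiwetvemnir), so the final letter is not what conditions the rule; the second-to-last letter is.
"vahoks" has second-to-last letter 'k'. The stems whose second-to-last letter is 'k' (favnokw → favnakw, dumidvekw → dumidvakw, siszerikn → siszerakn) change the last vowel to 'a'.
The other patterns: stems whose second-to-last letter is 'g' or 'm' add -ir; stems whose second-to-last letter is 'p' or 'v' add the prefix lu-.
So vahoks → vahaks.

vahaks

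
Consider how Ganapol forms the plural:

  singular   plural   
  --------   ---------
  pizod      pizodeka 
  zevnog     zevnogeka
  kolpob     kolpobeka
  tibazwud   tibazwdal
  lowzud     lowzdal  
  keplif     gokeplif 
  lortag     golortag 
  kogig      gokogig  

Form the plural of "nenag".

"nenag" has last vowel 'a'. The one such stem in the data (lortag → golortag) adds the prefix go-, so the same rule applies.
So nenag → gonenag.

gonenag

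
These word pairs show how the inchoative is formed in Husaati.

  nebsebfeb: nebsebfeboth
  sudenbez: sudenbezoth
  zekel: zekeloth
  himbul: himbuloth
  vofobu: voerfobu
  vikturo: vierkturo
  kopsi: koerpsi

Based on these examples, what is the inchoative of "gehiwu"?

himbul and vofobu both have last vowel 'u' yet inflect differently (himbuloth, voerfobu), so the last vowel is not what conditions the rule; whether the stem ends in a vowel or a consonant is.
"gehiwu" ends in a vowel. The stems ending in a vowel (vofobu → voerfobu, vikturo → vierkturo, kopsi → koerpsi) insert -er- after the first vowel.
The other pattern: stems ending in a consonant add -oth.
So gehiwu → geerhiwu.

geerhiwu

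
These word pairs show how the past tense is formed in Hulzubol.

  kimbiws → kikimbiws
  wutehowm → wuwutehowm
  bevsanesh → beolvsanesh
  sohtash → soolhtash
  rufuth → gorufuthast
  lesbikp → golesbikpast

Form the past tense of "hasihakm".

gohasihakmast

bevsanesh and rufuth both end in -h yet inflect differently (beolvsanesh, gorufuthast), so the final letter is not what conditions the rule; the second-to-last letter is.
"hasihakm" has second-to-last letter 'k'. The one such stem in the data (lesbikp → golesbikpast) adds go- … -ast around the stem, so the same rule applies.
The other patterns: stems whose second-to-last letter is 'w' repeat the first consonant+vowel as a prefix; stems whose second-to-last letter is 's' insert -ol- after the first vowel.
So hasihakm → gohasihakmast.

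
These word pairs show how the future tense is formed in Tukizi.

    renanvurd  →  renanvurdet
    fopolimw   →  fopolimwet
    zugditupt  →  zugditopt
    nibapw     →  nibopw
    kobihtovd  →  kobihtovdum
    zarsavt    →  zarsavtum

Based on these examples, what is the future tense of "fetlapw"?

fetlopw

fopolimw and nibapw both end in -w yet inflect differently (fopolimwet, nibopw), so the final letter is not what conditions the rule; the second-to-last letter is.
"fetlapw" has second-to-last letter 'p'. The stems whose second-to-last letter is 'p' (zugditupt → zugditopt, nibapw → nibopw) change the last vowel to 'o'.
So fetlapw → fetlopw.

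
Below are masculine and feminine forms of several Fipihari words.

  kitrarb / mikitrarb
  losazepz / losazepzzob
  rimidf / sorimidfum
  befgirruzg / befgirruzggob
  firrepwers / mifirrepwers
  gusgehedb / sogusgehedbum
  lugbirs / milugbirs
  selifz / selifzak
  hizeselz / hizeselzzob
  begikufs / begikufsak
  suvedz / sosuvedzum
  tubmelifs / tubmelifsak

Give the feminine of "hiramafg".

lugbirs and tubmelifs both end in -s yet inflect differently (milugbirs, tubmelifsak), so the final letter is not what conditions the rule; the second-to-last letter is.
"hiramafg" has second-to-last letter 'f'. The stems whose second-to-last letter is 'f' (selifz → selifzak, tubmelifs → tubmelifsak, begikufs → begikufsak) add -ak.
So hiramafg → hiramafgak.

hiramafgak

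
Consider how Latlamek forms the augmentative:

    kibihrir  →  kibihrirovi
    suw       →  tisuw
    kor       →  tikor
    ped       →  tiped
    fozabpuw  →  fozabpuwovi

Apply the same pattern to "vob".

tivob

"vob" has 1 vowel. The stems with 1 vowel (ped → tiped, suw → tisuw, kor → tikor) add the prefix ti-.
The other pattern: stems with 3 vowels add -ovi.
So vob → tivob.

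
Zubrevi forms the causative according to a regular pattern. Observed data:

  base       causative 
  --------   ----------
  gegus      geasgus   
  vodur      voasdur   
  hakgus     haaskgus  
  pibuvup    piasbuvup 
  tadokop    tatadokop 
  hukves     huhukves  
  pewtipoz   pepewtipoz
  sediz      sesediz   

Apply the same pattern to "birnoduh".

pibuvup and tadokop both end in -p yet inflect differently (piasbuvup, tatadokop), so the final letter is not what conditions the rule; the last vowel is.
"birnoduh" has last vowel 'u'. The stems whose last vowel is 'u' (gegus → geasgus, vodur → voasdur, hakgus → haaskgus) insert -as- after the first vowel.
The other pattern: stems whose last vowel is 'e', 'i' or 'o' repeat the first consonant+vowel as a prefix.
So birnoduh → biasrnoduh.

biasrnoduh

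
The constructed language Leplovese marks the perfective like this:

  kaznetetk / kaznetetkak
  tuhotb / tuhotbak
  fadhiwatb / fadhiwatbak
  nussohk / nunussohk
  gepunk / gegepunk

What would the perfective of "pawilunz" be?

papawilunz

"pawilunz" has second-to-last letter 'n'. The one such stem in the data (gepunk → gegepunk) repeats the first consonant+vowel as a prefix (as does nussohk), so the same rule applies.
So pawilunz → papawilunz.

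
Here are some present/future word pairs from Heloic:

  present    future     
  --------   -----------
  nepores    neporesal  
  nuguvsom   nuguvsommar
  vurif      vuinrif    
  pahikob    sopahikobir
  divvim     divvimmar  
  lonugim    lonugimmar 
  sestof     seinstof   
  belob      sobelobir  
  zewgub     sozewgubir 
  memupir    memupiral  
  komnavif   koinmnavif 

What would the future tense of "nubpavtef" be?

"nubpavtef" ends in -f. The stems ending in -f (vurif → vuinrif, komnavif → koinmnavif, sestof → seinstof) insert -in- after the first vowel.
So nubpavtef → nuinbpavtef.

nuinbpavtef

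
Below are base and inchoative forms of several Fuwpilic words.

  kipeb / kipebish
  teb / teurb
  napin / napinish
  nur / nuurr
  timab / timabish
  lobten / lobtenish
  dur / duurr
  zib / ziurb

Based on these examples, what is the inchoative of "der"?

deurr

zib and timab both end in -b yet inflect differently (ziurb, timabish), so the final letter is not what conditions the rule; the number of vowels is.
"der" has 1 vowel. The stems with 1 vowel (dur → duurr, zib → ziurb, teb → teurb) insert -ur- after the first vowel.
So der → deurr.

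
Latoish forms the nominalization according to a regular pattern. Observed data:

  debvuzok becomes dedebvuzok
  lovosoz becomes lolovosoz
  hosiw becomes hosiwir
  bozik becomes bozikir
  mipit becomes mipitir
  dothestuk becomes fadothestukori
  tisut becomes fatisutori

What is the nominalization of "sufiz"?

sufizir

bozik and dothestuk both end in -k yet inflect differently (bozikir, fadothestukori), so the final letter is not what conditions the rule; the last vowel is.
"sufiz" has last vowel 'i'. The stems whose last vowel is 'i' (mipit → mipitir, hosiw → hosiwir, bozik → bozikir) add -ir.
So sufiz → sufizir.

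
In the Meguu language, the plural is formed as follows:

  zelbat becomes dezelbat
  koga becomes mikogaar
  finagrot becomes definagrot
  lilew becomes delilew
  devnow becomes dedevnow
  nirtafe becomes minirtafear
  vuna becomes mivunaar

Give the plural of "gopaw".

degopaw

zelbat and koga both have last vowel 'a' yet inflect differently (dezelbat, mikogaar), so the last vowel is not what conditions the rule; whether the stem ends in a vowel or a consonant is.
"gopaw" ends in a consonant. The stems ending in a consonant (devnow → dedevnow, lilew → delilew, finagrot → definagrot) add the prefix de-.
The other pattern: stems ending in a vowel add mi- … -ar around the stem.
So gopaw → degopaw.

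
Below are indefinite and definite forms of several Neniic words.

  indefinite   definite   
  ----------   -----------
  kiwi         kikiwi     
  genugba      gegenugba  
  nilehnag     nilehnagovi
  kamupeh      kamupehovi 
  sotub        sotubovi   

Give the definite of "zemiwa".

"zemiwa" ends in a vowel. The stems ending in a vowel (kiwi → kikiwi, genugba → gegenugba) repeat the first consonant+vowel as a prefix.
So zemiwa → zezemiwa.

zezemiwa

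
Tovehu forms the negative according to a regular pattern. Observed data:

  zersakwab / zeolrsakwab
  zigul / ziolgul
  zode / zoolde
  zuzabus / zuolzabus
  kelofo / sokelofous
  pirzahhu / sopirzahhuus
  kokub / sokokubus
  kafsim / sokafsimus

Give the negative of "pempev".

sopempevus

zersakwab and kokub both end in -b yet inflect differently (zeolrsakwab, sokokubus), so the final letter is not what conditions the rule; the first letter is.
"pempev" begins with p-. The one such stem in the data (pirzahhu → sopirzahhuus) adds so- … -us around the stem, so the same rule applies.
The other pattern: stems beginning with z- insert -ol- after the first vowel.
So pempev → sopempevus.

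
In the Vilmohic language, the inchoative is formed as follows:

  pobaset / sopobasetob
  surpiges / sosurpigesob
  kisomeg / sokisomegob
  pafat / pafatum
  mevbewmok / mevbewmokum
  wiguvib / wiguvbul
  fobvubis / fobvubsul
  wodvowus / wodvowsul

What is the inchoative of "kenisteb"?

"kenisteb" has last vowel 'e'. The stems whose last vowel is 'e' (pobaset → sopobasetob, surpiges → sosurpigesob, kisomeg → sokisomegob) add so- … -ob around the stem.
The other patterns: stems whose last vowel is 'a' or 'o' add -um; stems whose last vowel is 'i' or 'u' delete the last vowel and add -ul.
So kenisteb → sokenistebob.

sokenistebob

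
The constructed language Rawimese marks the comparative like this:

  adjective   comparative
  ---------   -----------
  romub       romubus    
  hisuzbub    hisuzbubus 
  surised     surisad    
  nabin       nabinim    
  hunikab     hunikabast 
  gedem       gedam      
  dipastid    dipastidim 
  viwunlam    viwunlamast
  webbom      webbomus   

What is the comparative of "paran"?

"paran" has last vowel 'a'. The stems whose last vowel is 'a' (viwunlam → viwunlamast, hunikab → hunikabast) add -ast.
So paran → paranast.

paranast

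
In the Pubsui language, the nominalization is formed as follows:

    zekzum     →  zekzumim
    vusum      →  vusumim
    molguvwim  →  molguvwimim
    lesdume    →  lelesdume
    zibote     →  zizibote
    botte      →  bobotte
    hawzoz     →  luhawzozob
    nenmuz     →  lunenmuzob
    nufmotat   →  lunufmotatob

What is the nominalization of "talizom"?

talizomim

"talizom" ends in -m. The stems ending in -m (zekzum → zekzumim, vusum → vusumim, molguvwim → molguvwimim) add -im.
The other patterns: stems ending in -e repeat the first consonant+vowel as a prefix; stems ending in -t or -z add lu- … -ob around the stem.
So talizom → talizomim.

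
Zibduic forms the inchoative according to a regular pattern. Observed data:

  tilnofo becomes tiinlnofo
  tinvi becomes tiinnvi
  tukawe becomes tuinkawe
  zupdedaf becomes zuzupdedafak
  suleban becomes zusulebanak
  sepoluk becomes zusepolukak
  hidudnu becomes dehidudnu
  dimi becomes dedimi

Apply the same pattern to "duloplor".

deduloplor

"duloplor" begins with d-. The one such stem in the data (dimi → dedimi) adds the prefix de-, so the same rule applies.
The other patterns: stems beginning with t- insert -in- after the first vowel; stems beginning with s- or z- add zu- … -ak around the stem.
So duloplor → deduloplor.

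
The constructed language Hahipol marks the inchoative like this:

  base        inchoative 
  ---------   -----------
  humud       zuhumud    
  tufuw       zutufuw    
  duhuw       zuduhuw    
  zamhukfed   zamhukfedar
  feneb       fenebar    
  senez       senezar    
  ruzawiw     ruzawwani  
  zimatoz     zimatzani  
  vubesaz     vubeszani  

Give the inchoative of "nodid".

"nodid" has last vowel 'i'. The one such stem in the data (ruzawiw → ruzawwani) deletes the last vowel and adds -ani (as do zimatoz, vubesaz), so the same rule applies.
So nodid → noddani.

noddani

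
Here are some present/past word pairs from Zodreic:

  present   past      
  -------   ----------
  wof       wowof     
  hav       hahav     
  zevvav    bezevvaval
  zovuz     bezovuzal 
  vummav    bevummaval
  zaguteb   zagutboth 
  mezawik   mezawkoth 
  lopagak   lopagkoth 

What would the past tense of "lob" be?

hav and zevvav both end in -v yet inflect differently (hahav, bezevvaval), so the final letter is not what conditions the rule; the number of vowels is.
"lob" has 1 vowel. The stems with 1 vowel (wof → wowof, hav → hahav) repeat the first consonant+vowel as a prefix.
So lob → lolob.

lolob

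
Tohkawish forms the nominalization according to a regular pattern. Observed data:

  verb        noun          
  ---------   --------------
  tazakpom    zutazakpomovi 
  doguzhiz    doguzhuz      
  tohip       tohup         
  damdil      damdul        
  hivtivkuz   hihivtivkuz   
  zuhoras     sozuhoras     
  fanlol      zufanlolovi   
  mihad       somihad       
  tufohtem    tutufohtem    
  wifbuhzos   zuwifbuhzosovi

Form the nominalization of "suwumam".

sosuwumam

tufohtem and tazakpom both end in -m yet inflect differently (tutufohtem, zutazakpomovi), so the final letter is not what conditions the rule; the last vowel is.
"suwumam" has last vowel 'a'. The stems whose last vowel is 'a' (mihad → somihad, zuhoras → sozuhoras) add the prefix so-.
The other patterns: stems whose last vowel is 'e' or 'u' repeat the first consonant+vowel as a prefix; stems whose last vowel is 'o' add zu- … -ovi around the stem; stems whose last vowel is 'i' change the last vowel to 'u'.
So suwumam → sosuwumam.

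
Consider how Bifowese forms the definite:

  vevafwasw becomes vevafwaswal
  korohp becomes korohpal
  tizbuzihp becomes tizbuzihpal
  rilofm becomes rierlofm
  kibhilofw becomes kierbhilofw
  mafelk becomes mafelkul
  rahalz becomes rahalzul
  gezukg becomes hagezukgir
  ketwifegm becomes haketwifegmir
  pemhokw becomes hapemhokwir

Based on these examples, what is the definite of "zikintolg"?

zikintolgul

vevafwasw and kibhilofw both end in -w yet inflect differently (vevafwaswal, kierbhilofw), so the final letter is not what conditions the rule; the second-to-last letter is.
"zikintolg" has second-to-last letter 'l'. The stems whose second-to-last letter is 'l' (mafelk → mafelkul, rahalz → rahalzul) add -ul.
So zikintolg → zikintolgul.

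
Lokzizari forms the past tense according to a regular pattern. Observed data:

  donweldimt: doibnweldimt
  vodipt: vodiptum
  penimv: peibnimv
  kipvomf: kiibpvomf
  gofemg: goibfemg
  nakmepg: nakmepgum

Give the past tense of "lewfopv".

"lewfopv" has second-to-last letter 'p'. The stems whose second-to-last letter is 'p' (vodipt → vodiptum, nakmepg → nakmepgum) add -um.
The other pattern: stems whose second-to-last letter is 'm' insert -ib- after the first vowel.
So lewfopv → lewfopvum.

lewfopvum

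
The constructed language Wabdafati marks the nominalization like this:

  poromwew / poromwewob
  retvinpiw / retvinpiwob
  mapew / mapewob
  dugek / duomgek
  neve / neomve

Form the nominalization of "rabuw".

poromwew and dugek both have last vowel 'e' yet inflect differently (poromwewob, duomgek), so the last vowel is not what conditions the rule; the final letter is.
"rabuw" ends in -w. The stems ending in -w (poromwew → poromwewob, retvinpiw → retvinpiwob, mapew → mapewob) add -ob.
The other pattern: stems ending in -e or -k insert -om- after the first vowel.
So rabuw → rabuwob.

rabuwob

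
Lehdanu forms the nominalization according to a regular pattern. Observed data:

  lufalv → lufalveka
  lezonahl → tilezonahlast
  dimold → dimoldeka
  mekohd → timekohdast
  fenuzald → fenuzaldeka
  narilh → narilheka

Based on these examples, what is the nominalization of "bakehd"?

tibakehdast

fenuzald and mekohd both end in -d yet inflect differently (fenuzaldeka, timekohdast), so the final letter is not what conditions the rule; the second-to-last letter is.
"bakehd" has second-to-last letter 'h'. The stems whose second-to-last letter is 'h' (lezonahl → tilezonahlast, mekohd → timekohdast) add ti- … -ast around the stem.
So bakehd → tibakehdast.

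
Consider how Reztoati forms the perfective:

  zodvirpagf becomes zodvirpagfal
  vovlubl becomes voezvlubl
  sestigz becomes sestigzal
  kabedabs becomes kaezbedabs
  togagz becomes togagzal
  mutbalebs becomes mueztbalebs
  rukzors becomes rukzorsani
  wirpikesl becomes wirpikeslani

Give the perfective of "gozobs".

vovlubl and wirpikesl both end in -l yet inflect differently (voezvlubl, wirpikeslani), so the final letter is not what conditions the rule; the second-to-last letter is.
"gozobs" has second-to-last letter 'b'. The stems whose second-to-last letter is 'b' (kabedabs → kaezbedabs, mutbalebs → mueztbalebs, vovlubl → voezvlubl) insert -ez- after the first vowel.
The other patterns: stems whose second-to-last letter is 'g' add -al; stems whose second-to-last letter is 'r' or 's' add -ani.
So gozobs → goezzobs.

goezzobs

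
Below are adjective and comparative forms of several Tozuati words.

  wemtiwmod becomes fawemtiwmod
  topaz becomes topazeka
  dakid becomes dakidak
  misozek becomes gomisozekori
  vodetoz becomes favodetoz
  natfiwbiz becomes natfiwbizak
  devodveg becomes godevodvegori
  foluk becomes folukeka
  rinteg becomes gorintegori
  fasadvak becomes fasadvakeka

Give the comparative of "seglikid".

natfiwbiz and vodetoz both end in -z yet inflect differently (natfiwbizak, favodetoz), so the final letter is not what conditions the rule; the last vowel is.
"seglikid" has last vowel 'i'. The stems whose last vowel is 'i' (dakid → dakidak, natfiwbiz → natfiwbizak) add -ak.
The other patterns: stems whose last vowel is 'o' add the prefix fa-; stems whose last vowel is 'e' add go- … -ori around the stem; stems whose last vowel is 'a' or 'u' add -eka.
So seglikid → seglikidak.

seglikidak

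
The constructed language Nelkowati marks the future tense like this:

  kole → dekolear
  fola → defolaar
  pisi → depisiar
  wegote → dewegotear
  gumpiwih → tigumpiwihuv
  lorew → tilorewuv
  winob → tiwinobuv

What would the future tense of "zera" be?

"zera" ends in a vowel. The stems ending in a vowel (kole → dekolear, fola → defolaar, pisi → depisiar) add de- … -ar around the stem.
The other pattern: stems ending in a consonant add ti- … -uv around the stem.
So zera → dezeraar.

dezeraar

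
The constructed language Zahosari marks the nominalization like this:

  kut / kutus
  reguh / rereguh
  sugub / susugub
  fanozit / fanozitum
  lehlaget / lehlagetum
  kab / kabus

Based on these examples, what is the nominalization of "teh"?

kab and sugub both end in -b yet inflect differently (kabus, susugub), so the final letter is not what conditions the rule; the number of vowels is.
"teh" has 1 vowel. The stems with 1 vowel (kab → kabus, kut → kutus) add -us.
The other patterns: stems with 2 vowels repeat the first consonant+vowel as a prefix; stems with 3 vowels add -um.
So teh → tehus.

tehus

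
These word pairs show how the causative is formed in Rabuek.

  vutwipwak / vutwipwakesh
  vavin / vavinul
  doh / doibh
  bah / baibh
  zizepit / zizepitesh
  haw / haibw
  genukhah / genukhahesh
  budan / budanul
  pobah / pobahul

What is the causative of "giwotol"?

giwotolesh

doh and pobah both end in -h yet inflect differently (doibh, pobahul), so the final letter is not what conditions the rule; the number of vowels is.
"giwotol" has 3 vowels. The stems with 3 vowels (genukhah → genukhahesh, vutwipwak → vutwipwakesh, zizepit → zizepitesh) add -esh.
So giwotol → giwotolesh.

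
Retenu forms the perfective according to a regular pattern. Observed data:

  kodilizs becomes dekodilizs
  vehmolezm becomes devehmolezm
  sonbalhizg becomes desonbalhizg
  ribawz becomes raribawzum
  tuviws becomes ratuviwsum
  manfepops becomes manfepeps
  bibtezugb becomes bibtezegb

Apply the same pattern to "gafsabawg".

ragafsabawgum

"gafsabawg" has second-to-last letter 'w'. The stems whose second-to-last letter is 'w' (ribawz → raribawzum, tuviws → ratuviwsum) add ra- … -um around the stem.
So gafsabawg → ragafsabawgum.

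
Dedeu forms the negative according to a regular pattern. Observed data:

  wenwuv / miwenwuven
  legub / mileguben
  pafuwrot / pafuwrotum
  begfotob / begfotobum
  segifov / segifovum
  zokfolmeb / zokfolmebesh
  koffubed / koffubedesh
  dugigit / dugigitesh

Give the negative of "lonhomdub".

legub and begfotob both end in -b yet inflect differently (mileguben, begfotobum), so the final letter is not what conditions the rule; the last vowel is.
"lonhomdub" has last vowel 'u'. The stems whose last vowel is 'u' (wenwuv → miwenwuven, legub → mileguben) add mi- … -en around the stem.
The other patterns: stems whose last vowel is 'o' add -um; stems whose last vowel is 'e' or 'i' add -esh.
So lonhomdub → milonhomduben.

milonhomduben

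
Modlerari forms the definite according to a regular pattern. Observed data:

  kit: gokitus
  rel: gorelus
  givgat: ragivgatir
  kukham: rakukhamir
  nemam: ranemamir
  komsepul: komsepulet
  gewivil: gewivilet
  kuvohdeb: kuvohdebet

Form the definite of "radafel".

radafelet

kit and givgat both end in -t yet inflect differently (gokitus, ragivgatir), so the final letter is not what conditions the rule; the number of vowels is.
"radafel" has 3 vowels. The stems with 3 vowels (komsepul → komsepulet, gewivil → gewivilet, kuvohdeb → kuvohdebet) add -et.
So radafel → radafelet.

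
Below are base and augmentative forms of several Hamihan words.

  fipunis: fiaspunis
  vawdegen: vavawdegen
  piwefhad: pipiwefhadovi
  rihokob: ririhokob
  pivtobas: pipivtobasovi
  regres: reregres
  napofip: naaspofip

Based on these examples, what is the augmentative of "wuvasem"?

"wuvasem" has last vowel 'e'. The stems whose last vowel is 'e' (regres → reregres, vawdegen → vavawdegen) repeat the first consonant+vowel as a prefix.
The other patterns: stems whose last vowel is 'i' insert -as- after the first vowel; stems whose last vowel is 'a' add pi- … -ovi around the stem.
So wuvasem → wuwuvasem.

wuwuvasem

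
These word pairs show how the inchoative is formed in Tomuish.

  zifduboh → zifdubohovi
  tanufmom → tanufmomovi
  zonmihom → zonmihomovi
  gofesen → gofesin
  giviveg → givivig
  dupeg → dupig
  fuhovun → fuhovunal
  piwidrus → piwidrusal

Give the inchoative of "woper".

"woper" has last vowel 'e'. The stems whose last vowel is 'e' (gofesen → gofesin, giviveg → givivig, dupeg → dupig) change the last vowel to 'i'.
The other patterns: stems whose last vowel is 'o' add -ovi; stems whose last vowel is 'u' add -al.
So woper → wopir.

wopir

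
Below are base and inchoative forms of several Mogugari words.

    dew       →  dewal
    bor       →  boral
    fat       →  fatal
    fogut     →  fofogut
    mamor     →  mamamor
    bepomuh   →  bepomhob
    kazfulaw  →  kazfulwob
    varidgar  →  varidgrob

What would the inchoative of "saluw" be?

sasaluw

fat and fogut both end in -t yet inflect differently (fatal, fofogut), so the final letter is not what conditions the rule; the number of vowels is.
"saluw" has 2 vowels. The stems with 2 vowels (fogut → fofogut, mamor → mamamor) repeat the first consonant+vowel as a prefix.
The other patterns: stems with 1 vowel add -al; stems with 3 vowels delete the last vowel and add -ob.
So saluw → sasaluw.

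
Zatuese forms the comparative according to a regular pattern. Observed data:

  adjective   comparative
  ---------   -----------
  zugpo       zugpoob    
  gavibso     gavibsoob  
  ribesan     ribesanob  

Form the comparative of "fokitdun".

Every pair shown (zugpo → zugpoob, gavibso → gavibsoob, ribesan → ribesanob) follows the same rule: add -ob.
So fokitdun → fokitdunob.

fokitdunob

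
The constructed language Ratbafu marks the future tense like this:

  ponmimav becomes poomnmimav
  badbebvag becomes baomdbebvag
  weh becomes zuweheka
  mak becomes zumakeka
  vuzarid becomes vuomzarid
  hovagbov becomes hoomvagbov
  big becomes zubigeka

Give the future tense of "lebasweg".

leombasweg

badbebvag and big both end in -g yet inflect differently (baomdbebvag, zubigeka), so the final letter is not what conditions the rule; the number of vowels is.
"lebasweg" has 3 vowels. The stems with 3 vowels (ponmimav → poomnmimav, badbebvag → baomdbebvag, vuzarid → vuomzarid) insert -om- after the first vowel.
So lebasweg → leombasweg.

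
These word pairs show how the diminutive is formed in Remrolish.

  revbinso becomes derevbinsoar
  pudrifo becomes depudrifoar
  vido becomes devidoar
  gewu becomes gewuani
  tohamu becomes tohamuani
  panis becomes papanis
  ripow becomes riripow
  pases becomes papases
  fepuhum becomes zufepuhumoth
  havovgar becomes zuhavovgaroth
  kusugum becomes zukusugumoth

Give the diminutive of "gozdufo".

degozdufoar

revbinso and ripow both have last vowel 'o' yet inflect differently (derevbinsoar, riripow), so the last vowel is not what conditions the rule; the final letter is.
"gozdufo" ends in -o. The stems ending in -o (revbinso → derevbinsoar, pudrifo → depudrifoar, vido → devidoar) add de- … -ar around the stem.
So gozdufo → degozdufoar.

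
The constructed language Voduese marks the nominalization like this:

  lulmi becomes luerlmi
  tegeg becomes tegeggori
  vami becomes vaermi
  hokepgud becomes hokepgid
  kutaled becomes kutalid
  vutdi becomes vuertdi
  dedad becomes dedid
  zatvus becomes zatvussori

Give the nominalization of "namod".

hokepgud and zatvus both have last vowel 'u' yet inflect differently (hokepgid, zatvussori), so the last vowel is not what conditions the rule; the final letter is.
"namod" ends in -d. The stems ending in -d (dedad → dedid, hokepgud → hokepgid, kutaled → kutalid) change the last vowel to 'i'.
The other patterns: stems ending in -i insert -er- after the first vowel; stems ending in -g or -s double the final consonant and add -ori.
So namod → namid.

namid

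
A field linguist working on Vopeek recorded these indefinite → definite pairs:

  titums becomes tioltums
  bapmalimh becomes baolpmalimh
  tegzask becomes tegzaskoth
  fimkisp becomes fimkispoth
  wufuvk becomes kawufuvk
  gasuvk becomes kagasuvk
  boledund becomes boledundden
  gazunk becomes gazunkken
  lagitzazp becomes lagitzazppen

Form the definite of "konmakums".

tegzask and wufuvk both end in -k yet inflect differently (tegzaskoth, kawufuvk), so the final letter is not what conditions the rule; the second-to-last letter is.
"konmakums" has second-to-last letter 'm'. The stems whose second-to-last letter is 'm' (titums → tioltums, bapmalimh → baolpmalimh) insert -ol- after the first vowel.
So konmakums → koolnmakums.

koolnmakums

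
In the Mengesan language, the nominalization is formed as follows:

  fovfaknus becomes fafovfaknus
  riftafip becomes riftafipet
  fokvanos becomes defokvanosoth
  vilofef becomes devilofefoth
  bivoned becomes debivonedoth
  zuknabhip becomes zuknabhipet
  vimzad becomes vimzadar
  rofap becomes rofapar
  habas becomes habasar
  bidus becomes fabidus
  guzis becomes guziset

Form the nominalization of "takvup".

fatakvup

"takvup" has last vowel 'u'. The stems whose last vowel is 'u' (bidus → fabidus, fovfaknus → fafovfaknus) add the prefix fa-.
The other patterns: stems whose last vowel is 'a' add -ar; stems whose last vowel is 'i' add -et; stems whose last vowel is 'e' or 'o' add de- … -oth around the stem.
So takvup → fatakvup.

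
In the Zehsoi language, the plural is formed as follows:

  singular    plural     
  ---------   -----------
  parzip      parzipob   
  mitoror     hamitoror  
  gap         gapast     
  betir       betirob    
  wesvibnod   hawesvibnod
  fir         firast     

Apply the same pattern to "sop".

fir and betir both end in -r yet inflect differently (firast, betirob), so the final letter is not what conditions the rule; the number of vowels is.
"sop" has 1 vowel. The stems with 1 vowel (gap → gapast, fir → firast) add -ast.
The other patterns: stems with 2 vowels add -ob; stems with 3 vowels add the prefix ha-.
So sop → sopast.

sopast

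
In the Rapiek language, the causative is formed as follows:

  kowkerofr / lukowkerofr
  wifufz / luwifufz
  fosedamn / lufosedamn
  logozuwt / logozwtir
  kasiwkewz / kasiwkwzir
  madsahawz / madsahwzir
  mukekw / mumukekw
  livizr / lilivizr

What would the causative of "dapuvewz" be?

wifufz and kasiwkewz both end in -z yet inflect differently (luwifufz, kasiwkwzir), so the final letter is not what conditions the rule; the second-to-last letter is.
"dapuvewz" has second-to-last letter 'w'. The stems whose second-to-last letter is 'w' (logozuwt → logozwtir, kasiwkewz → kasiwkwzir, madsahawz → madsahwzir) delete the last vowel and add -ir.
The other patterns: stems whose second-to-last letter is 'f' or 'm' add the prefix lu-; stems whose second-to-last letter is 'k' or 'z' repeat the first consonant+vowel as a prefix.
So dapuvewz → dapuvwzir.

dapuvwzir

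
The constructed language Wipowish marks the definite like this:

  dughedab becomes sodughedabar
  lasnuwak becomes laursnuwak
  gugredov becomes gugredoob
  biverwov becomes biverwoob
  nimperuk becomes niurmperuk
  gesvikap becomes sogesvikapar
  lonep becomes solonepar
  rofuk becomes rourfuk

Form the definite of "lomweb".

lasnuwak and dughedab both have last vowel 'a' yet inflect differently (laursnuwak, sodughedabar), so the last vowel is not what conditions the rule; the final letter is.
"lomweb" ends in -b. The one such stem in the data (dughedab → sodughedabar) adds so- … -ar around the stem, so the same rule applies.
The other patterns: stems ending in -v drop the final letter and add -ob; stems ending in -k insert -ur- after the first vowel.
So lomweb → solomwebar.

solomwebar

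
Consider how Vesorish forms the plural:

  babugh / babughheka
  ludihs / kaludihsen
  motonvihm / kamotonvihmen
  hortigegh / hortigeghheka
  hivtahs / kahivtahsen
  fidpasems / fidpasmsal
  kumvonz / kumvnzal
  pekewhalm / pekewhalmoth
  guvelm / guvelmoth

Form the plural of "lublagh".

pekewhalm and motonvihm both end in -m yet inflect differently (pekewhalmoth, kamotonvihmen), so the final letter is not what conditions the rule; the second-to-last letter is.
"lublagh" has second-to-last letter 'g'. The stems whose second-to-last letter is 'g' (hortigegh → hortigeghheka, babugh → babughheka) double the final consonant and add -eka.
So lublagh → lublaghheka.

lublaghheka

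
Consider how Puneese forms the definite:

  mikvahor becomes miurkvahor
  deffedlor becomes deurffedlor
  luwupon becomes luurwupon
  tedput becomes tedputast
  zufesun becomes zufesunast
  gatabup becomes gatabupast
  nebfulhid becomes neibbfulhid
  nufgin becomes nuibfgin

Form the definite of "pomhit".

poibmhit

luwupon and zufesun both end in -n yet inflect differently (luurwupon, zufesunast), so the final letter is not what conditions the rule; the last vowel is.
"pomhit" has last vowel 'i'. The stems whose last vowel is 'i' (nebfulhid → neibbfulhid, nufgin → nuibfgin) insert -ib- after the first vowel.
The other patterns: stems whose last vowel is 'o' insert -ur- after the first vowel; stems whose last vowel is 'u' add -ast.
So pomhit → poibmhit.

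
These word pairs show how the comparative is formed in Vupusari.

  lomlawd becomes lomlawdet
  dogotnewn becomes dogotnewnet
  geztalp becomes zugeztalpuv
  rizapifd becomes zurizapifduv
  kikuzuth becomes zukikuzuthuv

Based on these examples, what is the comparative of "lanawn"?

lanawnet

lomlawd and rizapifd both end in -d yet inflect differently (lomlawdet, zurizapifduv), so the final letter is not what conditions the rule; the second-to-last letter is.
"lanawn" has second-to-last letter 'w'. The stems whose second-to-last letter is 'w' (lomlawd → lomlawdet, dogotnewn → dogotnewnet) add -et.
So lanawn → lanawnet.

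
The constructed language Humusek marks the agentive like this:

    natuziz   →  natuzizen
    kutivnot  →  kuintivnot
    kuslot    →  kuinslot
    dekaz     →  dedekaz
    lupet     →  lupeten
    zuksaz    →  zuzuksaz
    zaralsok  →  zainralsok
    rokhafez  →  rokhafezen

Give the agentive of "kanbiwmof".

zuksaz and natuziz both end in -z yet inflect differently (zuzuksaz, natuzizen), so the final letter is not what conditions the rule; the last vowel is.
"kanbiwmof" has last vowel 'o'. The stems whose last vowel is 'o' (kutivnot → kuintivnot, zaralsok → zainralsok, kuslot → kuinslot) insert -in- after the first vowel.
The other patterns: stems whose last vowel is 'a' repeat the first consonant+vowel as a prefix; stems whose last vowel is 'e' or 'i' add -en.
So kanbiwmof → kainnbiwmof.

kainnbiwmof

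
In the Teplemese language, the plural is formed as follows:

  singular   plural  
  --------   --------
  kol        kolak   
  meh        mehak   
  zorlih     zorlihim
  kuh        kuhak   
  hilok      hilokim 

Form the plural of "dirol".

zorlih and kuh both end in -h yet inflect differently (zorlihim, kuhak), so the final letter is not what conditions the rule; the number of vowels is.
"dirol" has 2 vowels. The stems with 2 vowels (zorlih → zorlihim, hilok → hilokim) add -im.
The other pattern: stems with 1 vowel add -ak.
So dirol → dirolim.

dirolim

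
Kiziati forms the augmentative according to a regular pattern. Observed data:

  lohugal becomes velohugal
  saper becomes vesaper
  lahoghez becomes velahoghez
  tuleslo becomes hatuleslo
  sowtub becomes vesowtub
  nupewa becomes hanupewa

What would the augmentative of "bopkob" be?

vebopkob

lohugal and nupewa both have last vowel 'a' yet inflect differently (velohugal, hanupewa), so the last vowel is not what conditions the rule; whether the stem ends in a vowel or a consonant is.
"bopkob" ends in a consonant. The stems ending in a consonant (sowtub → vesowtub, lohugal → velohugal, saper → vesaper) add the prefix ve-.
So bopkob → vebopkob.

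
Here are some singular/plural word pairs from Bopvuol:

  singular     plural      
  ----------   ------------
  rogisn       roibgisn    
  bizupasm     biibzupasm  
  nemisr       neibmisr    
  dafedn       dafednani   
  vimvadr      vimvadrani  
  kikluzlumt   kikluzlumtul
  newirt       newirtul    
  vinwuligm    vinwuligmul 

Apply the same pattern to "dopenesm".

rogisn and dafedn both end in -n yet inflect differently (roibgisn, dafednani), so the final letter is not what conditions the rule; the second-to-last letter is.
"dopenesm" has second-to-last letter 's'. The stems whose second-to-last letter is 's' (rogisn → roibgisn, bizupasm → biibzupasm, nemisr → neibmisr) insert -ib- after the first vowel.
The other patterns: stems whose second-to-last letter is 'd' add -ani; stems whose second-to-last letter is 'g', 'm' or 'r' add -ul.
So dopenesm → doibpenesm.

doibpenesm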